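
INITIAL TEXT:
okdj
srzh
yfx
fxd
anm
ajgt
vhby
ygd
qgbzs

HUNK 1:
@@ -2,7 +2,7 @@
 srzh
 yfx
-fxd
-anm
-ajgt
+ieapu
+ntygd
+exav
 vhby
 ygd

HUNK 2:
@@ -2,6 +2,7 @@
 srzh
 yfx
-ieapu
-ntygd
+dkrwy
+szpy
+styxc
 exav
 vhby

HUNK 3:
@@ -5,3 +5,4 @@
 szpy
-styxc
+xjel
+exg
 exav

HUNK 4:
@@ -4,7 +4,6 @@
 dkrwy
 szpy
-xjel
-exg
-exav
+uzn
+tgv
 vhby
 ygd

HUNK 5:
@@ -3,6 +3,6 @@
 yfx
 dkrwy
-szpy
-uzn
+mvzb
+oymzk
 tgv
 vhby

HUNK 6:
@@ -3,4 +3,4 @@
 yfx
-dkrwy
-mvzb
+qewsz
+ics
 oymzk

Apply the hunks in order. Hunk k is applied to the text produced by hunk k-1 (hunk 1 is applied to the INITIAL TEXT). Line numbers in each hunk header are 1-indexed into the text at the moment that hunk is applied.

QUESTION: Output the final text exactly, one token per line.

Hunk 1: at line 2 remove [fxd,anm,ajgt] add [ieapu,ntygd,exav] -> 9 lines: okdj srzh yfx ieapu ntygd exav vhby ygd qgbzs
Hunk 2: at line 2 remove [ieapu,ntygd] add [dkrwy,szpy,styxc] -> 10 lines: okdj srzh yfx dkrwy szpy styxc exav vhby ygd qgbzs
Hunk 3: at line 5 remove [styxc] add [xjel,exg] -> 11 lines: okdj srzh yfx dkrwy szpy xjel exg exav vhby ygd qgbzs
Hunk 4: at line 4 remove [xjel,exg,exav] add [uzn,tgv] -> 10 lines: okdj srzh yfx dkrwy szpy uzn tgv vhby ygd qgbzs
Hunk 5: at line 3 remove [szpy,uzn] add [mvzb,oymzk] -> 10 lines: okdj srzh yfx dkrwy mvzb oymzk tgv vhby ygd qgbzs
Hunk 6: at line 3 remove [dkrwy,mvzb] add [qewsz,ics] -> 10 lines: okdj srzh yfx qewsz ics oymzk tgv vhby ygd qgbzs

Answer: okdj
srzh
yfx
qewsz
ics
oymzk
tgv
vhby
ygd
qgbzs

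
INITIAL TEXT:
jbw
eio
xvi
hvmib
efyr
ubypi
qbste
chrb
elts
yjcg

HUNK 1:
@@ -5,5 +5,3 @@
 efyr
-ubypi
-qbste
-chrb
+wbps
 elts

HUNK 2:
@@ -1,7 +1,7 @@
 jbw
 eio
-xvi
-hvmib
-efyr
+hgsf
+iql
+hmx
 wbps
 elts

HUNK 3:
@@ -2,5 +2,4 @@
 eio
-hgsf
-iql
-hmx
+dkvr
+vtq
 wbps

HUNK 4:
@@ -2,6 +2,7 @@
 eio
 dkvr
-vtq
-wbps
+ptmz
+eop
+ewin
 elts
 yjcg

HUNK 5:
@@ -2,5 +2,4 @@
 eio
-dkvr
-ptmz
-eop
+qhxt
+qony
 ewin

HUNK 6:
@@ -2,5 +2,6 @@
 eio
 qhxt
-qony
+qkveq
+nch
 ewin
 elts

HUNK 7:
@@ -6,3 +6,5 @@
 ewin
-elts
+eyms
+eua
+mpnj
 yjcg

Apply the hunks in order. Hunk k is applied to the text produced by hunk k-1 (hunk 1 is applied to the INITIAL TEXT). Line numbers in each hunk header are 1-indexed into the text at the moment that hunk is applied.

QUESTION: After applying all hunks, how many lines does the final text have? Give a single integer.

Answer: 10

Derivation:
Hunk 1: at line 5 remove [ubypi,qbste,chrb] add [wbps] -> 8 lines: jbw eio xvi hvmib efyr wbps elts yjcg
Hunk 2: at line 1 remove [xvi,hvmib,efyr] add [hgsf,iql,hmx] -> 8 lines: jbw eio hgsf iql hmx wbps elts yjcg
Hunk 3: at line 2 remove [hgsf,iql,hmx] add [dkvr,vtq] -> 7 lines: jbw eio dkvr vtq wbps elts yjcg
Hunk 4: at line 2 remove [vtq,wbps] add [ptmz,eop,ewin] -> 8 lines: jbw eio dkvr ptmz eop ewin elts yjcg
Hunk 5: at line 2 remove [dkvr,ptmz,eop] add [qhxt,qony] -> 7 lines: jbw eio qhxt qony ewin elts yjcg
Hunk 6: at line 2 remove [qony] add [qkveq,nch] -> 8 lines: jbw eio qhxt qkveq nch ewin elts yjcg
Hunk 7: at line 6 remove [elts] add [eyms,eua,mpnj] -> 10 lines: jbw eio qhxt qkveq nch ewin eyms eua mpnj yjcg
Final line count: 10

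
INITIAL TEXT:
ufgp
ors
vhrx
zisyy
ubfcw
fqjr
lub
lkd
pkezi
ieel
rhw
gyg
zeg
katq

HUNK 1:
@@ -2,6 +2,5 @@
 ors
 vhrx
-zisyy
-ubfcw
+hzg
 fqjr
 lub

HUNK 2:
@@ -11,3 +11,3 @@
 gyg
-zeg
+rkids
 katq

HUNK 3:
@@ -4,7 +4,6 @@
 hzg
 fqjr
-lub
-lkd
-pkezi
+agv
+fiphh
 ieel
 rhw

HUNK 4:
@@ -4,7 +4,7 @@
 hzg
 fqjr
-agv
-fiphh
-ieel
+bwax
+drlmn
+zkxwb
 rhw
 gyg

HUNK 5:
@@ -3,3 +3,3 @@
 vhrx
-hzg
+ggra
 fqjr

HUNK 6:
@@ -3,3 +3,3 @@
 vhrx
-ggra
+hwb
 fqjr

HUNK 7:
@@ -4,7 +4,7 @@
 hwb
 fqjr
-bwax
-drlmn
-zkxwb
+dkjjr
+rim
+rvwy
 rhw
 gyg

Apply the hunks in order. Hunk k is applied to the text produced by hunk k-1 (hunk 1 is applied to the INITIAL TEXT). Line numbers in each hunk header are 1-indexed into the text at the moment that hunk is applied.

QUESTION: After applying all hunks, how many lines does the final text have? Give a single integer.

Hunk 1: at line 2 remove [zisyy,ubfcw] add [hzg] -> 13 lines: ufgp ors vhrx hzg fqjr lub lkd pkezi ieel rhw gyg zeg katq
Hunk 2: at line 11 remove [zeg] add [rkids] -> 13 lines: ufgp ors vhrx hzg fqjr lub lkd pkezi ieel rhw gyg rkids katq
Hunk 3: at line 4 remove [lub,lkd,pkezi] add [agv,fiphh] -> 12 lines: ufgp ors vhrx hzg fqjr agv fiphh ieel rhw gyg rkids katq
Hunk 4: at line 4 remove [agv,fiphh,ieel] add [bwax,drlmn,zkxwb] -> 12 lines: ufgp ors vhrx hzg fqjr bwax drlmn zkxwb rhw gyg rkids katq
Hunk 5: at line 3 remove [hzg] add [ggra] -> 12 lines: ufgp ors vhrx ggra fqjr bwax drlmn zkxwb rhw gyg rkids katq
Hunk 6: at line 3 remove [ggra] add [hwb] -> 12 lines: ufgp ors vhrx hwb fqjr bwax drlmn zkxwb rhw gyg rkids katq
Hunk 7: at line 4 remove [bwax,drlmn,zkxwb] add [dkjjr,rim,rvwy] -> 12 lines: ufgp ors vhrx hwb fqjr dkjjr rim rvwy rhw gyg rkids katq
Final line count: 12

Answer: 12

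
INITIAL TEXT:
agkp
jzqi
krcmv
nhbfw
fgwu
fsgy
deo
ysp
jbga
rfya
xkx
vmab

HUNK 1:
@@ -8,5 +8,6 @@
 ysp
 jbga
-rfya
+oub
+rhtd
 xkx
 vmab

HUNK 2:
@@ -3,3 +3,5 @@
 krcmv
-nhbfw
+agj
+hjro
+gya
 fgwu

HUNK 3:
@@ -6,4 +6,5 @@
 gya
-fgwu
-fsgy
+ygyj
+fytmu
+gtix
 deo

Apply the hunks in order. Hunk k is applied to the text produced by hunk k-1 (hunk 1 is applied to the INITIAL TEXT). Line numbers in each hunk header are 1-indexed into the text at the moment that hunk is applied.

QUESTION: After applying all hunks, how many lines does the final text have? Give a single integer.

Hunk 1: at line 8 remove [rfya] add [oub,rhtd] -> 13 lines: agkp jzqi krcmv nhbfw fgwu fsgy deo ysp jbga oub rhtd xkx vmab
Hunk 2: at line 3 remove [nhbfw] add [agj,hjro,gya] -> 15 lines: agkp jzqi krcmv agj hjro gya fgwu fsgy deo ysp jbga oub rhtd xkx vmab
Hunk 3: at line 6 remove [fgwu,fsgy] add [ygyj,fytmu,gtix] -> 16 lines: agkp jzqi krcmv agj hjro gya ygyj fytmu gtix deo ysp jbga oub rhtd xkx vmab
Final line count: 16

Answer: 16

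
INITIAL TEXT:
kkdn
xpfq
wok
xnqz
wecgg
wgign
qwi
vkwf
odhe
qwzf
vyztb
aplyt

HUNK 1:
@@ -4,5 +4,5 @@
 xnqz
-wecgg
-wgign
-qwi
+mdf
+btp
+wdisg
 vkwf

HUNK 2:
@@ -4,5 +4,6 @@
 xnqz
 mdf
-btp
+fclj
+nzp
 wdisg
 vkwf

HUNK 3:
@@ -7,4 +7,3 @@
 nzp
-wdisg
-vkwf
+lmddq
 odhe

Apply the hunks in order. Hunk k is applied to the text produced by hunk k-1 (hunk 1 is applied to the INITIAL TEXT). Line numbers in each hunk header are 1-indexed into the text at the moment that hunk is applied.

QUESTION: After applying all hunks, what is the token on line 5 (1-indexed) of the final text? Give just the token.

Answer: mdf

Derivation:
Hunk 1: at line 4 remove [wecgg,wgign,qwi] add [mdf,btp,wdisg] -> 12 lines: kkdn xpfq wok xnqz mdf btp wdisg vkwf odhe qwzf vyztb aplyt
Hunk 2: at line 4 remove [btp] add [fclj,nzp] -> 13 lines: kkdn xpfq wok xnqz mdf fclj nzp wdisg vkwf odhe qwzf vyztb aplyt
Hunk 3: at line 7 remove [wdisg,vkwf] add [lmddq] -> 12 lines: kkdn xpfq wok xnqz mdf fclj nzp lmddq odhe qwzf vyztb aplyt
Final line 5: mdf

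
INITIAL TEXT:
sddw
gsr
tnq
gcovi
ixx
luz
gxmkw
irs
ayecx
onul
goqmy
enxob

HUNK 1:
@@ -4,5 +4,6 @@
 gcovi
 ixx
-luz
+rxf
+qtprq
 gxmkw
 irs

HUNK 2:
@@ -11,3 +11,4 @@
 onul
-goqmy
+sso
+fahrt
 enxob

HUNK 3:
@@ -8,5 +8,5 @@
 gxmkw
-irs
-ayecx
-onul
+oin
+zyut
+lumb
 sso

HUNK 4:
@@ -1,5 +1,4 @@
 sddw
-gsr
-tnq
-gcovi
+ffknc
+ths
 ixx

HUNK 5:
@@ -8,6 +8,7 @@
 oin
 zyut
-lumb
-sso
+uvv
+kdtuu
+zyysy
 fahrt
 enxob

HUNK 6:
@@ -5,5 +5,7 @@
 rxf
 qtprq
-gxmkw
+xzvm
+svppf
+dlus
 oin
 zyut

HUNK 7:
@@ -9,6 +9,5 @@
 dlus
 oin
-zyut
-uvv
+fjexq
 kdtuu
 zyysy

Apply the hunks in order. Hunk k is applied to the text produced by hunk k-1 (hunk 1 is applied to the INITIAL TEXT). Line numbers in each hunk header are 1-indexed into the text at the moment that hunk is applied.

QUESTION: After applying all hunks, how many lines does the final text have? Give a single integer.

Hunk 1: at line 4 remove [luz] add [rxf,qtprq] -> 13 lines: sddw gsr tnq gcovi ixx rxf qtprq gxmkw irs ayecx onul goqmy enxob
Hunk 2: at line 11 remove [goqmy] add [sso,fahrt] -> 14 lines: sddw gsr tnq gcovi ixx rxf qtprq gxmkw irs ayecx onul sso fahrt enxob
Hunk 3: at line 8 remove [irs,ayecx,onul] add [oin,zyut,lumb] -> 14 lines: sddw gsr tnq gcovi ixx rxf qtprq gxmkw oin zyut lumb sso fahrt enxob
Hunk 4: at line 1 remove [gsr,tnq,gcovi] add [ffknc,ths] -> 13 lines: sddw ffknc ths ixx rxf qtprq gxmkw oin zyut lumb sso fahrt enxob
Hunk 5: at line 8 remove [lumb,sso] add [uvv,kdtuu,zyysy] -> 14 lines: sddw ffknc ths ixx rxf qtprq gxmkw oin zyut uvv kdtuu zyysy fahrt enxob
Hunk 6: at line 5 remove [gxmkw] add [xzvm,svppf,dlus] -> 16 lines: sddw ffknc ths ixx rxf qtprq xzvm svppf dlus oin zyut uvv kdtuu zyysy fahrt enxob
Hunk 7: at line 9 remove [zyut,uvv] add [fjexq] -> 15 lines: sddw ffknc ths ixx rxf qtprq xzvm svppf dlus oin fjexq kdtuu zyysy fahrt enxob
Final line count: 15

Answer: 15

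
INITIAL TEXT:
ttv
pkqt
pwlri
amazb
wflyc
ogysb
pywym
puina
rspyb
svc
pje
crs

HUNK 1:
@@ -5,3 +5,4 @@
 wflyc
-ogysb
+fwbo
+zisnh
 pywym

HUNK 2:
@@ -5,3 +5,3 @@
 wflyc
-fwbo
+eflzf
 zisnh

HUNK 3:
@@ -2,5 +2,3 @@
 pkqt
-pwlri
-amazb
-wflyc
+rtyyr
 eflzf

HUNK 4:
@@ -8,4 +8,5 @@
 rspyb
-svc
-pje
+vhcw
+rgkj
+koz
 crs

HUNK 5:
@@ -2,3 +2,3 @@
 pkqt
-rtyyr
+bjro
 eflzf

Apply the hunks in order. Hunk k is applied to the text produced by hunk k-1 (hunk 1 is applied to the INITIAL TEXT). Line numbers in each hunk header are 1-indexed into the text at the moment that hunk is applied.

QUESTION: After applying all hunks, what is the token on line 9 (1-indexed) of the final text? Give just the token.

Answer: vhcw

Derivation:
Hunk 1: at line 5 remove [ogysb] add [fwbo,zisnh] -> 13 lines: ttv pkqt pwlri amazb wflyc fwbo zisnh pywym puina rspyb svc pje crs
Hunk 2: at line 5 remove [fwbo] add [eflzf] -> 13 lines: ttv pkqt pwlri amazb wflyc eflzf zisnh pywym puina rspyb svc pje crs
Hunk 3: at line 2 remove [pwlri,amazb,wflyc] add [rtyyr] -> 11 lines: ttv pkqt rtyyr eflzf zisnh pywym puina rspyb svc pje crs
Hunk 4: at line 8 remove [svc,pje] add [vhcw,rgkj,koz] -> 12 lines: ttv pkqt rtyyr eflzf zisnh pywym puina rspyb vhcw rgkj koz crs
Hunk 5: at line 2 remove [rtyyr] add [bjro] -> 12 lines: ttv pkqt bjro eflzf zisnh pywym puina rspyb vhcw rgkj koz crs
Final line 9: vhcw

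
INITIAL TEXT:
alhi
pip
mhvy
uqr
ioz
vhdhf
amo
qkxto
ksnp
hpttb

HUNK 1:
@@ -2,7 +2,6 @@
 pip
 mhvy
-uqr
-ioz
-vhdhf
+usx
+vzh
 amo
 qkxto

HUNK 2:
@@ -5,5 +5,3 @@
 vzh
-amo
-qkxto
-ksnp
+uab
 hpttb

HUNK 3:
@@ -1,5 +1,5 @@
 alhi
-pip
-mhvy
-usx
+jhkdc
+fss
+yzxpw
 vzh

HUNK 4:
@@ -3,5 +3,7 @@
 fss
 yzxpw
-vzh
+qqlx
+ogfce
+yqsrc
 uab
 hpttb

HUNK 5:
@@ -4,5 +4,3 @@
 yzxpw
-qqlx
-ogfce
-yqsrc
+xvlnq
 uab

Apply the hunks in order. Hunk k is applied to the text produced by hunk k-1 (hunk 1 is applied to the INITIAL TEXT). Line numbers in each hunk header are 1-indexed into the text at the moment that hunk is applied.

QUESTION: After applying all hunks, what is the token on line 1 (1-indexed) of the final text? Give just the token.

Answer: alhi

Derivation:
Hunk 1: at line 2 remove [uqr,ioz,vhdhf] add [usx,vzh] -> 9 lines: alhi pip mhvy usx vzh amo qkxto ksnp hpttb
Hunk 2: at line 5 remove [amo,qkxto,ksnp] add [uab] -> 7 lines: alhi pip mhvy usx vzh uab hpttb
Hunk 3: at line 1 remove [pip,mhvy,usx] add [jhkdc,fss,yzxpw] -> 7 lines: alhi jhkdc fss yzxpw vzh uab hpttb
Hunk 4: at line 3 remove [vzh] add [qqlx,ogfce,yqsrc] -> 9 lines: alhi jhkdc fss yzxpw qqlx ogfce yqsrc uab hpttb
Hunk 5: at line 4 remove [qqlx,ogfce,yqsrc] add [xvlnq] -> 7 lines: alhi jhkdc fss yzxpw xvlnq uab hpttb
Final line 1: alhi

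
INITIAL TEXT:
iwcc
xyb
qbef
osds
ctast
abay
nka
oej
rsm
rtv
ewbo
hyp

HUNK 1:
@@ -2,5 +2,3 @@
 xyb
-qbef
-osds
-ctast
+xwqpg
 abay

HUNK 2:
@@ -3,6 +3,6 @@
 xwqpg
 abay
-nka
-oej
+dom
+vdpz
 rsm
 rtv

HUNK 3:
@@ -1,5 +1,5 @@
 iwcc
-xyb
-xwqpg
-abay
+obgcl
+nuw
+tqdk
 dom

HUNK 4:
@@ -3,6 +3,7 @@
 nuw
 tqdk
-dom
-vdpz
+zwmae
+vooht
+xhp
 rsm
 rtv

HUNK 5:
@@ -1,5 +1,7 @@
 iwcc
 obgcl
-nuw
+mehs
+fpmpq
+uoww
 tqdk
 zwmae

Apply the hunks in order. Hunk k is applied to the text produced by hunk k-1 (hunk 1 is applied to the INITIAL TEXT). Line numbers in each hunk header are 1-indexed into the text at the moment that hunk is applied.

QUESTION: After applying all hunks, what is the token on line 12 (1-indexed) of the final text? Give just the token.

Hunk 1: at line 2 remove [qbef,osds,ctast] add [xwqpg] -> 10 lines: iwcc xyb xwqpg abay nka oej rsm rtv ewbo hyp
Hunk 2: at line 3 remove [nka,oej] add [dom,vdpz] -> 10 lines: iwcc xyb xwqpg abay dom vdpz rsm rtv ewbo hyp
Hunk 3: at line 1 remove [xyb,xwqpg,abay] add [obgcl,nuw,tqdk] -> 10 lines: iwcc obgcl nuw tqdk dom vdpz rsm rtv ewbo hyp
Hunk 4: at line 3 remove [dom,vdpz] add [zwmae,vooht,xhp] -> 11 lines: iwcc obgcl nuw tqdk zwmae vooht xhp rsm rtv ewbo hyp
Hunk 5: at line 1 remove [nuw] add [mehs,fpmpq,uoww] -> 13 lines: iwcc obgcl mehs fpmpq uoww tqdk zwmae vooht xhp rsm rtv ewbo hyp
Final line 12: ewbo

Answer: ewbo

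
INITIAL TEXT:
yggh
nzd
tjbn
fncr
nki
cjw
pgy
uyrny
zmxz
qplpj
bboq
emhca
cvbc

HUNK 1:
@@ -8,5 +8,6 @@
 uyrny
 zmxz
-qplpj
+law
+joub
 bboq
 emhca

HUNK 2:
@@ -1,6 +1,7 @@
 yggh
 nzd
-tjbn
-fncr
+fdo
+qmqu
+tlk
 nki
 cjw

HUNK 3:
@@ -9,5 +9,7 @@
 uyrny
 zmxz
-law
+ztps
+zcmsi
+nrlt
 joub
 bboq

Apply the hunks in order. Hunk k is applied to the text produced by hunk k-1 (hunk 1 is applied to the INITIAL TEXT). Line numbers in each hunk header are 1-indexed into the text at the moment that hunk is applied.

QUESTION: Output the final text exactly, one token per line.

Answer: yggh
nzd
fdo
qmqu
tlk
nki
cjw
pgy
uyrny
zmxz
ztps
zcmsi
nrlt
joub
bboq
emhca
cvbc

Derivation:
Hunk 1: at line 8 remove [qplpj] add [law,joub] -> 14 lines: yggh nzd tjbn fncr nki cjw pgy uyrny zmxz law joub bboq emhca cvbc
Hunk 2: at line 1 remove [tjbn,fncr] add [fdo,qmqu,tlk] -> 15 lines: yggh nzd fdo qmqu tlk nki cjw pgy uyrny zmxz law joub bboq emhca cvbc
Hunk 3: at line 9 remove [law] add [ztps,zcmsi,nrlt] -> 17 lines: yggh nzd fdo qmqu tlk nki cjw pgy uyrny zmxz ztps zcmsi nrlt joub bboq emhca cvbc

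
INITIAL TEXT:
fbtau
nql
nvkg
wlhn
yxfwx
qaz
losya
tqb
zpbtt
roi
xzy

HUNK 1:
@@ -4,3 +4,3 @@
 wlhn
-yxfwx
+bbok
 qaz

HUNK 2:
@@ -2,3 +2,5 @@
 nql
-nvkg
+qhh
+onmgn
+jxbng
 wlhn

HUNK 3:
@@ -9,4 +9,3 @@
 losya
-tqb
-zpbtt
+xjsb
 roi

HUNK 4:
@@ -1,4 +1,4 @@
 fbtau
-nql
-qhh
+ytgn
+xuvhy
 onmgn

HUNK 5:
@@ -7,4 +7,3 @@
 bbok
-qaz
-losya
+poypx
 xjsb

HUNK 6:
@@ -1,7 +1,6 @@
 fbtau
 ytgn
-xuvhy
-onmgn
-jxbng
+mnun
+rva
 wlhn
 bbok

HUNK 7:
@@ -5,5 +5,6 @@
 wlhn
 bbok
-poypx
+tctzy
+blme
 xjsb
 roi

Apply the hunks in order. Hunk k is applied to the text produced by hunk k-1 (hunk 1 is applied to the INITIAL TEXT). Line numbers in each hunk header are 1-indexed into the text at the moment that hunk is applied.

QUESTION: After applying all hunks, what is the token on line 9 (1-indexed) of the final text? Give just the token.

Answer: xjsb

Derivation:
Hunk 1: at line 4 remove [yxfwx] add [bbok] -> 11 lines: fbtau nql nvkg wlhn bbok qaz losya tqb zpbtt roi xzy
Hunk 2: at line 2 remove [nvkg] add [qhh,onmgn,jxbng] -> 13 lines: fbtau nql qhh onmgn jxbng wlhn bbok qaz losya tqb zpbtt roi xzy
Hunk 3: at line 9 remove [tqb,zpbtt] add [xjsb] -> 12 lines: fbtau nql qhh onmgn jxbng wlhn bbok qaz losya xjsb roi xzy
Hunk 4: at line 1 remove [nql,qhh] add [ytgn,xuvhy] -> 12 lines: fbtau ytgn xuvhy onmgn jxbng wlhn bbok qaz losya xjsb roi xzy
Hunk 5: at line 7 remove [qaz,losya] add [poypx] -> 11 lines: fbtau ytgn xuvhy onmgn jxbng wlhn bbok poypx xjsb roi xzy
Hunk 6: at line 1 remove [xuvhy,onmgn,jxbng] add [mnun,rva] -> 10 lines: fbtau ytgn mnun rva wlhn bbok poypx xjsb roi xzy
Hunk 7: at line 5 remove [poypx] add [tctzy,blme] -> 11 lines: fbtau ytgn mnun rva wlhn bbok tctzy blme xjsb roi xzy
Final line 9: xjsb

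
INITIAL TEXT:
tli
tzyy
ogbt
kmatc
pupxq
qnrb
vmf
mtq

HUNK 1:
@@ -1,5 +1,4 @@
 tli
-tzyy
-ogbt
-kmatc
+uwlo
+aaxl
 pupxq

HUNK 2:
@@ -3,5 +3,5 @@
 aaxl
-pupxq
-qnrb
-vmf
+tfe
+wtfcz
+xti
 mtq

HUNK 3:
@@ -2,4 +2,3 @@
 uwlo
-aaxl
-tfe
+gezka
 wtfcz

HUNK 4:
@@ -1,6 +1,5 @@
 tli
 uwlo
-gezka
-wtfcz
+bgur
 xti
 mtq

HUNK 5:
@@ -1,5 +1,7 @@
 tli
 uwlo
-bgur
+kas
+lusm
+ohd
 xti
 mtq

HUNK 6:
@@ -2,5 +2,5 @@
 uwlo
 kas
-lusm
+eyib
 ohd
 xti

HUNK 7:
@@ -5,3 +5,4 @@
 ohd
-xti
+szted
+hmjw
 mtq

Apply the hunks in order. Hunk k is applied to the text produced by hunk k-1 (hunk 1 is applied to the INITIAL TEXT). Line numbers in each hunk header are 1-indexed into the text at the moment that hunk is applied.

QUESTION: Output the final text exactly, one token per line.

Answer: tli
uwlo
kas
eyib
ohd
szted
hmjw
mtq

Derivation:
Hunk 1: at line 1 remove [tzyy,ogbt,kmatc] add [uwlo,aaxl] -> 7 lines: tli uwlo aaxl pupxq qnrb vmf mtq
Hunk 2: at line 3 remove [pupxq,qnrb,vmf] add [tfe,wtfcz,xti] -> 7 lines: tli uwlo aaxl tfe wtfcz xti mtq
Hunk 3: at line 2 remove [aaxl,tfe] add [gezka] -> 6 lines: tli uwlo gezka wtfcz xti mtq
Hunk 4: at line 1 remove [gezka,wtfcz] add [bgur] -> 5 lines: tli uwlo bgur xti mtq
Hunk 5: at line 1 remove [bgur] add [kas,lusm,ohd] -> 7 lines: tli uwlo kas lusm ohd xti mtq
Hunk 6: at line 2 remove [lusm] add [eyib] -> 7 lines: tli uwlo kas eyib ohd xti mtq
Hunk 7: at line 5 remove [xti] add [szted,hmjw] -> 8 lines: tli uwlo kas eyib ohd szted hmjw mtq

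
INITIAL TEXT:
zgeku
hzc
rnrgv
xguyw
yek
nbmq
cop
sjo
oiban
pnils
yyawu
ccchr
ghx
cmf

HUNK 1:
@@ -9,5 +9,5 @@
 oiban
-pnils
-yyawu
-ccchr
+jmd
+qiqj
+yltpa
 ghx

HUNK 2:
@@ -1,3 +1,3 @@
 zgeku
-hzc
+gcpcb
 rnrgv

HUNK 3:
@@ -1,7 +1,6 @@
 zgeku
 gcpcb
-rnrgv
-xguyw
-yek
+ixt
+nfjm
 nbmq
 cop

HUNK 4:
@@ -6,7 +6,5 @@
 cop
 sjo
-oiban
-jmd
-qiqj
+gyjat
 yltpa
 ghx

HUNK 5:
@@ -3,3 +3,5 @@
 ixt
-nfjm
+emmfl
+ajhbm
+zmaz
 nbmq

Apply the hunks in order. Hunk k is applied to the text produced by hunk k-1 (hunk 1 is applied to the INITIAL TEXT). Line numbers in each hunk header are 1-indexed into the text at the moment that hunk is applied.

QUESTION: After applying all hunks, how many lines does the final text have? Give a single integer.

Answer: 13

Derivation:
Hunk 1: at line 9 remove [pnils,yyawu,ccchr] add [jmd,qiqj,yltpa] -> 14 lines: zgeku hzc rnrgv xguyw yek nbmq cop sjo oiban jmd qiqj yltpa ghx cmf
Hunk 2: at line 1 remove [hzc] add [gcpcb] -> 14 lines: zgeku gcpcb rnrgv xguyw yek nbmq cop sjo oiban jmd qiqj yltpa ghx cmf
Hunk 3: at line 1 remove [rnrgv,xguyw,yek] add [ixt,nfjm] -> 13 lines: zgeku gcpcb ixt nfjm nbmq cop sjo oiban jmd qiqj yltpa ghx cmf
Hunk 4: at line 6 remove [oiban,jmd,qiqj] add [gyjat] -> 11 lines: zgeku gcpcb ixt nfjm nbmq cop sjo gyjat yltpa ghx cmf
Hunk 5: at line 3 remove [nfjm] add [emmfl,ajhbm,zmaz] -> 13 lines: zgeku gcpcb ixt emmfl ajhbm zmaz nbmq cop sjo gyjat yltpa ghx cmf
Final line count: 13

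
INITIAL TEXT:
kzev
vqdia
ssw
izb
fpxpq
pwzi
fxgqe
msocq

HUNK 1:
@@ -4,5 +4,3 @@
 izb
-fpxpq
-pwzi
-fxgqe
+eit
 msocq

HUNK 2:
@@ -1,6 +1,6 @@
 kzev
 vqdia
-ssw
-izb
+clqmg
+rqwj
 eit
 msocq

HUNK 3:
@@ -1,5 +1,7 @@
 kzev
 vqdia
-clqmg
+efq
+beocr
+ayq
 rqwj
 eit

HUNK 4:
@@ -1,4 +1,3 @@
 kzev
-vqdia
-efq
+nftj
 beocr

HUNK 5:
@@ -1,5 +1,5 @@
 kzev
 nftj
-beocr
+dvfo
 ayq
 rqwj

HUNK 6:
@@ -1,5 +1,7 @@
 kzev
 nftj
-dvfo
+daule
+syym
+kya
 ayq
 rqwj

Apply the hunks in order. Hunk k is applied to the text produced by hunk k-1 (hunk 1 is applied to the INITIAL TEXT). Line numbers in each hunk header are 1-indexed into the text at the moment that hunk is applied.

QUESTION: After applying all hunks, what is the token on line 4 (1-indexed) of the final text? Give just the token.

Answer: syym

Derivation:
Hunk 1: at line 4 remove [fpxpq,pwzi,fxgqe] add [eit] -> 6 lines: kzev vqdia ssw izb eit msocq
Hunk 2: at line 1 remove [ssw,izb] add [clqmg,rqwj] -> 6 lines: kzev vqdia clqmg rqwj eit msocq
Hunk 3: at line 1 remove [clqmg] add [efq,beocr,ayq] -> 8 lines: kzev vqdia efq beocr ayq rqwj eit msocq
Hunk 4: at line 1 remove [vqdia,efq] add [nftj] -> 7 lines: kzev nftj beocr ayq rqwj eit msocq
Hunk 5: at line 1 remove [beocr] add [dvfo] -> 7 lines: kzev nftj dvfo ayq rqwj eit msocq
Hunk 6: at line 1 remove [dvfo] add [daule,syym,kya] -> 9 lines: kzev nftj daule syym kya ayq rqwj eit msocq
Final line 4: syym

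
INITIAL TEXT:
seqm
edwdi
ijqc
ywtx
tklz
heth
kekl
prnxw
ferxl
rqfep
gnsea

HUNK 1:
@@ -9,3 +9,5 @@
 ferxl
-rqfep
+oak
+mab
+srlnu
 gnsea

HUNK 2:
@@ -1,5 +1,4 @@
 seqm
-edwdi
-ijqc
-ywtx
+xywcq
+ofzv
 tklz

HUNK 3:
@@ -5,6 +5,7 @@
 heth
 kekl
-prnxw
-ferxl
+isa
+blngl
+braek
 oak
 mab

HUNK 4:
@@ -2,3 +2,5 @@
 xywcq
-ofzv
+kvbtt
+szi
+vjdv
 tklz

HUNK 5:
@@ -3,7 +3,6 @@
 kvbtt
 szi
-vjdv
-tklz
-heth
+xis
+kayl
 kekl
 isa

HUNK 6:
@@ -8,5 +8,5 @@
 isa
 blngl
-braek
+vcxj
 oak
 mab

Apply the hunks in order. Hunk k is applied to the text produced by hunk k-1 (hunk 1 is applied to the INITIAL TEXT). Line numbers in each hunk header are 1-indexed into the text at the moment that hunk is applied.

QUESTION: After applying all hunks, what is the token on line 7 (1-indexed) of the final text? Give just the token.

Answer: kekl

Derivation:
Hunk 1: at line 9 remove [rqfep] add [oak,mab,srlnu] -> 13 lines: seqm edwdi ijqc ywtx tklz heth kekl prnxw ferxl oak mab srlnu gnsea
Hunk 2: at line 1 remove [edwdi,ijqc,ywtx] add [xywcq,ofzv] -> 12 lines: seqm xywcq ofzv tklz heth kekl prnxw ferxl oak mab srlnu gnsea
Hunk 3: at line 5 remove [prnxw,ferxl] add [isa,blngl,braek] -> 13 lines: seqm xywcq ofzv tklz heth kekl isa blngl braek oak mab srlnu gnsea
Hunk 4: at line 2 remove [ofzv] add [kvbtt,szi,vjdv] -> 15 lines: seqm xywcq kvbtt szi vjdv tklz heth kekl isa blngl braek oak mab srlnu gnsea
Hunk 5: at line 3 remove [vjdv,tklz,heth] add [xis,kayl] -> 14 lines: seqm xywcq kvbtt szi xis kayl kekl isa blngl braek oak mab srlnu gnsea
Hunk 6: at line 8 remove [braek] add [vcxj] -> 14 lines: seqm xywcq kvbtt szi xis kayl kekl isa blngl vcxj oak mab srlnu gnsea
Final line 7: kekl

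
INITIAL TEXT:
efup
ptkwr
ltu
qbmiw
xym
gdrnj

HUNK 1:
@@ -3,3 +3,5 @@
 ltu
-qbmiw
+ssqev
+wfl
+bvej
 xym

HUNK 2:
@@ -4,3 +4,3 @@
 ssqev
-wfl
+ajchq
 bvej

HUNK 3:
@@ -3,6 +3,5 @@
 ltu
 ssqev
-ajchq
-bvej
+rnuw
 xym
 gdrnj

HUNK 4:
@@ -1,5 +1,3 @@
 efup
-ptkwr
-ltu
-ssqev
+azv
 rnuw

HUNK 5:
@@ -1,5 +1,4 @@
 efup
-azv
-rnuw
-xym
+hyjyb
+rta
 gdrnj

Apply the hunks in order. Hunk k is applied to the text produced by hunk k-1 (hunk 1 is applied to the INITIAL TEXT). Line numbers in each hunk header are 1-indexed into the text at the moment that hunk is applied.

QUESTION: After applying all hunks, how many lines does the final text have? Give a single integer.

Hunk 1: at line 3 remove [qbmiw] add [ssqev,wfl,bvej] -> 8 lines: efup ptkwr ltu ssqev wfl bvej xym gdrnj
Hunk 2: at line 4 remove [wfl] add [ajchq] -> 8 lines: efup ptkwr ltu ssqev ajchq bvej xym gdrnj
Hunk 3: at line 3 remove [ajchq,bvej] add [rnuw] -> 7 lines: efup ptkwr ltu ssqev rnuw xym gdrnj
Hunk 4: at line 1 remove [ptkwr,ltu,ssqev] add [azv] -> 5 lines: efup azv rnuw xym gdrnj
Hunk 5: at line 1 remove [azv,rnuw,xym] add [hyjyb,rta] -> 4 lines: efup hyjyb rta gdrnj
Final line count: 4

Answer: 4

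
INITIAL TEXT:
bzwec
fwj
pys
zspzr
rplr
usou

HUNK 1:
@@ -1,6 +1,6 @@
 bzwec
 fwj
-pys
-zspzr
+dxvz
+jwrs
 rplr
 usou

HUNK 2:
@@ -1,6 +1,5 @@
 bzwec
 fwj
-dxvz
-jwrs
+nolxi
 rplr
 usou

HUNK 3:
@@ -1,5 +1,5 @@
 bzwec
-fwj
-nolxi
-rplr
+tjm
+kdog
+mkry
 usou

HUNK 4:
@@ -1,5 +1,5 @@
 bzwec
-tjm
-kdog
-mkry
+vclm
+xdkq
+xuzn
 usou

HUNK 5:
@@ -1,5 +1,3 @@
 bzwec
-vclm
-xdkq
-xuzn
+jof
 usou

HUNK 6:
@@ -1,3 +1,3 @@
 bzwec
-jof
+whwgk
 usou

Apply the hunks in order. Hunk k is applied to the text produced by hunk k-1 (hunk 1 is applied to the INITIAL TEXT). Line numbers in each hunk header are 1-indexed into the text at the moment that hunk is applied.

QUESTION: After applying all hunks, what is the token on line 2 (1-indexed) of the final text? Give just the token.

Answer: whwgk

Derivation:
Hunk 1: at line 1 remove [pys,zspzr] add [dxvz,jwrs] -> 6 lines: bzwec fwj dxvz jwrs rplr usou
Hunk 2: at line 1 remove [dxvz,jwrs] add [nolxi] -> 5 lines: bzwec fwj nolxi rplr usou
Hunk 3: at line 1 remove [fwj,nolxi,rplr] add [tjm,kdog,mkry] -> 5 lines: bzwec tjm kdog mkry usou
Hunk 4: at line 1 remove [tjm,kdog,mkry] add [vclm,xdkq,xuzn] -> 5 lines: bzwec vclm xdkq xuzn usou
Hunk 5: at line 1 remove [vclm,xdkq,xuzn] add [jof] -> 3 lines: bzwec jof usou
Hunk 6: at line 1 remove [jof] add [whwgk] -> 3 lines: bzwec whwgk usou
Final line 2: whwgk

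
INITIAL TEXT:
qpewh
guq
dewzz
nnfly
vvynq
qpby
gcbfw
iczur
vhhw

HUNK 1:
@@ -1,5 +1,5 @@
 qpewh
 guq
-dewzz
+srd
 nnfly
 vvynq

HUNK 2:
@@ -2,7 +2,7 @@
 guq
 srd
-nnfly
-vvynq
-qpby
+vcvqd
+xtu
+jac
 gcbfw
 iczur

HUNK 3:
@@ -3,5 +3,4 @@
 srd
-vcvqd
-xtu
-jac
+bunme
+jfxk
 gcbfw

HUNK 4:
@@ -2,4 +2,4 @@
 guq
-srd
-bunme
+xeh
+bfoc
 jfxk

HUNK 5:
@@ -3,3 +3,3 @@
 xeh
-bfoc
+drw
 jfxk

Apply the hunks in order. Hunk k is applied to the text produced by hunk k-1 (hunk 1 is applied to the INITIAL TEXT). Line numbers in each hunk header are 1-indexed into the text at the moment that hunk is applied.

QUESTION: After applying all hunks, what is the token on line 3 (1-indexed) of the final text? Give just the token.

Answer: xeh

Derivation:
Hunk 1: at line 1 remove [dewzz] add [srd] -> 9 lines: qpewh guq srd nnfly vvynq qpby gcbfw iczur vhhw
Hunk 2: at line 2 remove [nnfly,vvynq,qpby] add [vcvqd,xtu,jac] -> 9 lines: qpewh guq srd vcvqd xtu jac gcbfw iczur vhhw
Hunk 3: at line 3 remove [vcvqd,xtu,jac] add [bunme,jfxk] -> 8 lines: qpewh guq srd bunme jfxk gcbfw iczur vhhw
Hunk 4: at line 2 remove [srd,bunme] add [xeh,bfoc] -> 8 lines: qpewh guq xeh bfoc jfxk gcbfw iczur vhhw
Hunk 5: at line 3 remove [bfoc] add [drw] -> 8 lines: qpewh guq xeh drw jfxk gcbfw iczur vhhw
Final line 3: xeh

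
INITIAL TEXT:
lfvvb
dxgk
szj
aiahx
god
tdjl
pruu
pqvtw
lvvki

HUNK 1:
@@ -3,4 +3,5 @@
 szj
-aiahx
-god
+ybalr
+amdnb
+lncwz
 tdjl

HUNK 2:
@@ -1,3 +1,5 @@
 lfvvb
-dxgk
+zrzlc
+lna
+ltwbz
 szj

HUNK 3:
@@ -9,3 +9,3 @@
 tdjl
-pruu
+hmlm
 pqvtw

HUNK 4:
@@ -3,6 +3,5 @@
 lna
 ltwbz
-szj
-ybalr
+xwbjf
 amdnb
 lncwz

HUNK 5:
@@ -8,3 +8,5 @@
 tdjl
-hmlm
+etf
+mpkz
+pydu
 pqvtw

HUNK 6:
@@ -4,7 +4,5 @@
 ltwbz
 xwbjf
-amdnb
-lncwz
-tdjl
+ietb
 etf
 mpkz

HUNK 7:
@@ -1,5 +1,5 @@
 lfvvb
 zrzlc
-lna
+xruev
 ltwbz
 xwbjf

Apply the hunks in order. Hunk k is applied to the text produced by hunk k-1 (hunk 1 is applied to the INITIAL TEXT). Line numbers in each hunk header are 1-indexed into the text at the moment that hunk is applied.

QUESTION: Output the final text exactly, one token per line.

Answer: lfvvb
zrzlc
xruev
ltwbz
xwbjf
ietb
etf
mpkz
pydu
pqvtw
lvvki

Derivation:
Hunk 1: at line 3 remove [aiahx,god] add [ybalr,amdnb,lncwz] -> 10 lines: lfvvb dxgk szj ybalr amdnb lncwz tdjl pruu pqvtw lvvki
Hunk 2: at line 1 remove [dxgk] add [zrzlc,lna,ltwbz] -> 12 lines: lfvvb zrzlc lna ltwbz szj ybalr amdnb lncwz tdjl pruu pqvtw lvvki
Hunk 3: at line 9 remove [pruu] add [hmlm] -> 12 lines: lfvvb zrzlc lna ltwbz szj ybalr amdnb lncwz tdjl hmlm pqvtw lvvki
Hunk 4: at line 3 remove [szj,ybalr] add [xwbjf] -> 11 lines: lfvvb zrzlc lna ltwbz xwbjf amdnb lncwz tdjl hmlm pqvtw lvvki
Hunk 5: at line 8 remove [hmlm] add [etf,mpkz,pydu] -> 13 lines: lfvvb zrzlc lna ltwbz xwbjf amdnb lncwz tdjl etf mpkz pydu pqvtw lvvki
Hunk 6: at line 4 remove [amdnb,lncwz,tdjl] add [ietb] -> 11 lines: lfvvb zrzlc lna ltwbz xwbjf ietb etf mpkz pydu pqvtw lvvki
Hunk 7: at line 1 remove [lna] add [xruev] -> 11 lines: lfvvb zrzlc xruev ltwbz xwbjf ietb etf mpkz pydu pqvtw lvvki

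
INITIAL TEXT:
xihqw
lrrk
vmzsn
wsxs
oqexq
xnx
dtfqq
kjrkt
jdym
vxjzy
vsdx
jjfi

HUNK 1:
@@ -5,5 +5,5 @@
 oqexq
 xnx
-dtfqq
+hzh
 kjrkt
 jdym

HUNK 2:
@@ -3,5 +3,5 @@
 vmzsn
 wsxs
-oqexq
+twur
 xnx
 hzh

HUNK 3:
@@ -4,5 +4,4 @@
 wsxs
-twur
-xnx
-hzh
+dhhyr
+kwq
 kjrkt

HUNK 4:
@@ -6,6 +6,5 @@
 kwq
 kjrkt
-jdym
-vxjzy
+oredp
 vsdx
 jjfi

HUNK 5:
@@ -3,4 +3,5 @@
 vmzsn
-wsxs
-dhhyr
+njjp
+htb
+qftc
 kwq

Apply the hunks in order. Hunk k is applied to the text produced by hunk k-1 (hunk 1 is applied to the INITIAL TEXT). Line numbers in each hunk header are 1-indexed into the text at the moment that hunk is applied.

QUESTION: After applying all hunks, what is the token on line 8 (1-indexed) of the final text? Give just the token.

Answer: kjrkt

Derivation:
Hunk 1: at line 5 remove [dtfqq] add [hzh] -> 12 lines: xihqw lrrk vmzsn wsxs oqexq xnx hzh kjrkt jdym vxjzy vsdx jjfi
Hunk 2: at line 3 remove [oqexq] add [twur] -> 12 lines: xihqw lrrk vmzsn wsxs twur xnx hzh kjrkt jdym vxjzy vsdx jjfi
Hunk 3: at line 4 remove [twur,xnx,hzh] add [dhhyr,kwq] -> 11 lines: xihqw lrrk vmzsn wsxs dhhyr kwq kjrkt jdym vxjzy vsdx jjfi
Hunk 4: at line 6 remove [jdym,vxjzy] add [oredp] -> 10 lines: xihqw lrrk vmzsn wsxs dhhyr kwq kjrkt oredp vsdx jjfi
Hunk 5: at line 3 remove [wsxs,dhhyr] add [njjp,htb,qftc] -> 11 lines: xihqw lrrk vmzsn njjp htb qftc kwq kjrkt oredp vsdx jjfi
Final line 8: kjrkt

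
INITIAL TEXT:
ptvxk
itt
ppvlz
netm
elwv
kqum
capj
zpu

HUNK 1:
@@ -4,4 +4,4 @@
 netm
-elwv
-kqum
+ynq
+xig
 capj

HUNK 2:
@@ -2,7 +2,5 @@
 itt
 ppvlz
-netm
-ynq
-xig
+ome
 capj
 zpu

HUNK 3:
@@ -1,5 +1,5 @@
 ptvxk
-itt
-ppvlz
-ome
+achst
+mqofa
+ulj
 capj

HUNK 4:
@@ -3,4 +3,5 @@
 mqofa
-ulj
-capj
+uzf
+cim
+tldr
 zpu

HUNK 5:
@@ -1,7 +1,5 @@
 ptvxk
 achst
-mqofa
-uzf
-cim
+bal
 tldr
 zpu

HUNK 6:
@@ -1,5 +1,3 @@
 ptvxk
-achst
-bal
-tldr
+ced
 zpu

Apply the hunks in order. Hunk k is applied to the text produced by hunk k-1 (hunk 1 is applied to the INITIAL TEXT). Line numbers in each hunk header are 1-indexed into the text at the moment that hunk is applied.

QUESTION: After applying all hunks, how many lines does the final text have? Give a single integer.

Answer: 3

Derivation:
Hunk 1: at line 4 remove [elwv,kqum] add [ynq,xig] -> 8 lines: ptvxk itt ppvlz netm ynq xig capj zpu
Hunk 2: at line 2 remove [netm,ynq,xig] add [ome] -> 6 lines: ptvxk itt ppvlz ome capj zpu
Hunk 3: at line 1 remove [itt,ppvlz,ome] add [achst,mqofa,ulj] -> 6 lines: ptvxk achst mqofa ulj capj zpu
Hunk 4: at line 3 remove [ulj,capj] add [uzf,cim,tldr] -> 7 lines: ptvxk achst mqofa uzf cim tldr zpu
Hunk 5: at line 1 remove [mqofa,uzf,cim] add [bal] -> 5 lines: ptvxk achst bal tldr zpu
Hunk 6: at line 1 remove [achst,bal,tldr] add [ced] -> 3 lines: ptvxk ced zpu
Final line count: 3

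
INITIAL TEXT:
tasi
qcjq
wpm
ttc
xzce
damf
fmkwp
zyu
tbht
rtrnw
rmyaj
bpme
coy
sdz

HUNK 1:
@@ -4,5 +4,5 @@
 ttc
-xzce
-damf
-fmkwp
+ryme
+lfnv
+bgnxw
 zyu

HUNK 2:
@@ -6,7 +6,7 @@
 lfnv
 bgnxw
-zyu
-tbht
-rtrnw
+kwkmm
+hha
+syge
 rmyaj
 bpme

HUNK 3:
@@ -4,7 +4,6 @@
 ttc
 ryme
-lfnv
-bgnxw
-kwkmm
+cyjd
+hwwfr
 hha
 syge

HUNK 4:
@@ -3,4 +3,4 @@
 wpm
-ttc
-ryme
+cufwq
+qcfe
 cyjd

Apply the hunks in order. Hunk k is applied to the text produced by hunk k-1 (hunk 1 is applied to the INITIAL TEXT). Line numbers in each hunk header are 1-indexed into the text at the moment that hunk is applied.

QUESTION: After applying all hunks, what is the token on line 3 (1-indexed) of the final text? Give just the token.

Answer: wpm

Derivation:
Hunk 1: at line 4 remove [xzce,damf,fmkwp] add [ryme,lfnv,bgnxw] -> 14 lines: tasi qcjq wpm ttc ryme lfnv bgnxw zyu tbht rtrnw rmyaj bpme coy sdz
Hunk 2: at line 6 remove [zyu,tbht,rtrnw] add [kwkmm,hha,syge] -> 14 lines: tasi qcjq wpm ttc ryme lfnv bgnxw kwkmm hha syge rmyaj bpme coy sdz
Hunk 3: at line 4 remove [lfnv,bgnxw,kwkmm] add [cyjd,hwwfr] -> 13 lines: tasi qcjq wpm ttc ryme cyjd hwwfr hha syge rmyaj bpme coy sdz
Hunk 4: at line 3 remove [ttc,ryme] add [cufwq,qcfe] -> 13 lines: tasi qcjq wpm cufwq qcfe cyjd hwwfr hha syge rmyaj bpme coy sdz
Final line 3: wpm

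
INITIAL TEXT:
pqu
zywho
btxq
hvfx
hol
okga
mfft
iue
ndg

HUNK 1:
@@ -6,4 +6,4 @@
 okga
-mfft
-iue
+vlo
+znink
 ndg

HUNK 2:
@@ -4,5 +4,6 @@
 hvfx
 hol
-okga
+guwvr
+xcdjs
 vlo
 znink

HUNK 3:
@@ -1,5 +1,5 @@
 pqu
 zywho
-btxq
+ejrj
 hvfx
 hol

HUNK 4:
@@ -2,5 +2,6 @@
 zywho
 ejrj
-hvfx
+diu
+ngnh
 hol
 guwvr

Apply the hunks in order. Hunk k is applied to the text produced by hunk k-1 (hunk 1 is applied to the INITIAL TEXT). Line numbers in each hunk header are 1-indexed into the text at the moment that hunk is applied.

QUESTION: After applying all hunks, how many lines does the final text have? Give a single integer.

Answer: 11

Derivation:
Hunk 1: at line 6 remove [mfft,iue] add [vlo,znink] -> 9 lines: pqu zywho btxq hvfx hol okga vlo znink ndg
Hunk 2: at line 4 remove [okga] add [guwvr,xcdjs] -> 10 lines: pqu zywho btxq hvfx hol guwvr xcdjs vlo znink ndg
Hunk 3: at line 1 remove [btxq] add [ejrj] -> 10 lines: pqu zywho ejrj hvfx hol guwvr xcdjs vlo znink ndg
Hunk 4: at line 2 remove [hvfx] add [diu,ngnh] -> 11 lines: pqu zywho ejrj diu ngnh hol guwvr xcdjs vlo znink ndg
Final line count: 11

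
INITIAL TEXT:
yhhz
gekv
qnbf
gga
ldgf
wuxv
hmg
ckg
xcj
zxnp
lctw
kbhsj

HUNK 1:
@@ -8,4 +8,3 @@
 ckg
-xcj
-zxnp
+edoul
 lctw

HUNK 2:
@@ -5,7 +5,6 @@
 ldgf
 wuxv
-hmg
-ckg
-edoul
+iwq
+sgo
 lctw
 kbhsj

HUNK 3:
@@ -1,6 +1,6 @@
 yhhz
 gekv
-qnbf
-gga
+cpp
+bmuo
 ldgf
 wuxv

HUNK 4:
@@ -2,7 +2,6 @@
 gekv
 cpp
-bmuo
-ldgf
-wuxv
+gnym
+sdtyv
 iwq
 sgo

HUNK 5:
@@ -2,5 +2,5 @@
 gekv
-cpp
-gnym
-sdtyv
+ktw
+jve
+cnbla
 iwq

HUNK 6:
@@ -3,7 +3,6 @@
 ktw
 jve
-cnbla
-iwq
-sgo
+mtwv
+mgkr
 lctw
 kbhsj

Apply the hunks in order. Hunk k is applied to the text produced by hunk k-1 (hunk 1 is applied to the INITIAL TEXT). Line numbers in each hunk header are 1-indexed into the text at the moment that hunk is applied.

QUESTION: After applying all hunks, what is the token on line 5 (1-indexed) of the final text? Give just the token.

Hunk 1: at line 8 remove [xcj,zxnp] add [edoul] -> 11 lines: yhhz gekv qnbf gga ldgf wuxv hmg ckg edoul lctw kbhsj
Hunk 2: at line 5 remove [hmg,ckg,edoul] add [iwq,sgo] -> 10 lines: yhhz gekv qnbf gga ldgf wuxv iwq sgo lctw kbhsj
Hunk 3: at line 1 remove [qnbf,gga] add [cpp,bmuo] -> 10 lines: yhhz gekv cpp bmuo ldgf wuxv iwq sgo lctw kbhsj
Hunk 4: at line 2 remove [bmuo,ldgf,wuxv] add [gnym,sdtyv] -> 9 lines: yhhz gekv cpp gnym sdtyv iwq sgo lctw kbhsj
Hunk 5: at line 2 remove [cpp,gnym,sdtyv] add [ktw,jve,cnbla] -> 9 lines: yhhz gekv ktw jve cnbla iwq sgo lctw kbhsj
Hunk 6: at line 3 remove [cnbla,iwq,sgo] add [mtwv,mgkr] -> 8 lines: yhhz gekv ktw jve mtwv mgkr lctw kbhsj
Final line 5: mtwv

Answer: mtwv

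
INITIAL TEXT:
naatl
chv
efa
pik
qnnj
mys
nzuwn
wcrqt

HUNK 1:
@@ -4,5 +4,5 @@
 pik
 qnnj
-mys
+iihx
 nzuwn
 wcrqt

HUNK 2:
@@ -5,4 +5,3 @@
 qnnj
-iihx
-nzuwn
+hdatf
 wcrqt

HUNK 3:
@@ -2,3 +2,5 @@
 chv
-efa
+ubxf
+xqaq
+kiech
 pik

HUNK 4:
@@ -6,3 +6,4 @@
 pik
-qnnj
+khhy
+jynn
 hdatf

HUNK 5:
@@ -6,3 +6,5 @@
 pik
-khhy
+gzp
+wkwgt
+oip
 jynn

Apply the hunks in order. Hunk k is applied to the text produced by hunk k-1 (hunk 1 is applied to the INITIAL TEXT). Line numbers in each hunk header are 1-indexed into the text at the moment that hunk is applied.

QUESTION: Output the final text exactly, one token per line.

Hunk 1: at line 4 remove [mys] add [iihx] -> 8 lines: naatl chv efa pik qnnj iihx nzuwn wcrqt
Hunk 2: at line 5 remove [iihx,nzuwn] add [hdatf] -> 7 lines: naatl chv efa pik qnnj hdatf wcrqt
Hunk 3: at line 2 remove [efa] add [ubxf,xqaq,kiech] -> 9 lines: naatl chv ubxf xqaq kiech pik qnnj hdatf wcrqt
Hunk 4: at line 6 remove [qnnj] add [khhy,jynn] -> 10 lines: naatl chv ubxf xqaq kiech pik khhy jynn hdatf wcrqt
Hunk 5: at line 6 remove [khhy] add [gzp,wkwgt,oip] -> 12 lines: naatl chv ubxf xqaq kiech pik gzp wkwgt oip jynn hdatf wcrqt

Answer: naatl
chv
ubxf
xqaq
kiech
pik
gzp
wkwgt
oip
jynn
hdatf
wcrqt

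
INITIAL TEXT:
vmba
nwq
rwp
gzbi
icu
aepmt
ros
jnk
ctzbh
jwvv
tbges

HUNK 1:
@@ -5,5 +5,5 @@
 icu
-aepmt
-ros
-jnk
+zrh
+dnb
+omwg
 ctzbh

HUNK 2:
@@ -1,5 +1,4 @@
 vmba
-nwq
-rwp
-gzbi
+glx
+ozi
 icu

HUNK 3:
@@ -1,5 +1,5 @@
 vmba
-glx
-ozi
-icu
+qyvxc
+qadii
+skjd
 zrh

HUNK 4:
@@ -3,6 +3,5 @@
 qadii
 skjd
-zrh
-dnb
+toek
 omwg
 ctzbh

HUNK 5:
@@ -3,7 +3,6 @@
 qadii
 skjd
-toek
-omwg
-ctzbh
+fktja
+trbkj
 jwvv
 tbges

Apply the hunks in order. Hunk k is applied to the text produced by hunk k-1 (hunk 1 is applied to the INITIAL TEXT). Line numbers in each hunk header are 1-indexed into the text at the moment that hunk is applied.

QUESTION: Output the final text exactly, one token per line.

Answer: vmba
qyvxc
qadii
skjd
fktja
trbkj
jwvv
tbges

Derivation:
Hunk 1: at line 5 remove [aepmt,ros,jnk] add [zrh,dnb,omwg] -> 11 lines: vmba nwq rwp gzbi icu zrh dnb omwg ctzbh jwvv tbges
Hunk 2: at line 1 remove [nwq,rwp,gzbi] add [glx,ozi] -> 10 lines: vmba glx ozi icu zrh dnb omwg ctzbh jwvv tbges
Hunk 3: at line 1 remove [glx,ozi,icu] add [qyvxc,qadii,skjd] -> 10 lines: vmba qyvxc qadii skjd zrh dnb omwg ctzbh jwvv tbges
Hunk 4: at line 3 remove [zrh,dnb] add [toek] -> 9 lines: vmba qyvxc qadii skjd toek omwg ctzbh jwvv tbges
Hunk 5: at line 3 remove [toek,omwg,ctzbh] add [fktja,trbkj] -> 8 lines: vmba qyvxc qadii skjd fktja trbkj jwvv tbges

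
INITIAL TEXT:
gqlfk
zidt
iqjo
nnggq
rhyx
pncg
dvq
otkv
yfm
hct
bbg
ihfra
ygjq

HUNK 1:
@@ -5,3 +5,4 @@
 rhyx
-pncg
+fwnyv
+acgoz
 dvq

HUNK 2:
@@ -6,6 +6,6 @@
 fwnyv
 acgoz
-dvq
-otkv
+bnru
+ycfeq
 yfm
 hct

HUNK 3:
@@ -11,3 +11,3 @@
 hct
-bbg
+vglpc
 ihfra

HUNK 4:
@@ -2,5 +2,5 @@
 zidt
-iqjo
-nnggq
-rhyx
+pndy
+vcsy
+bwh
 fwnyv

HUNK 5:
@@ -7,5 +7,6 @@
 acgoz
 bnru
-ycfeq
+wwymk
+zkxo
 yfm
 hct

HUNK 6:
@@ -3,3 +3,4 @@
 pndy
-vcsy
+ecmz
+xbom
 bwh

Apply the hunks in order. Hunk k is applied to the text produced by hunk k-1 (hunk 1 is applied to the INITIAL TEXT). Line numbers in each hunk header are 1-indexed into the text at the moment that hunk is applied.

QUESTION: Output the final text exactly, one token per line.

Answer: gqlfk
zidt
pndy
ecmz
xbom
bwh
fwnyv
acgoz
bnru
wwymk
zkxo
yfm
hct
vglpc
ihfra
ygjq

Derivation:
Hunk 1: at line 5 remove [pncg] add [fwnyv,acgoz] -> 14 lines: gqlfk zidt iqjo nnggq rhyx fwnyv acgoz dvq otkv yfm hct bbg ihfra ygjq
Hunk 2: at line 6 remove [dvq,otkv] add [bnru,ycfeq] -> 14 lines: gqlfk zidt iqjo nnggq rhyx fwnyv acgoz bnru ycfeq yfm hct bbg ihfra ygjq
Hunk 3: at line 11 remove [bbg] add [vglpc] -> 14 lines: gqlfk zidt iqjo nnggq rhyx fwnyv acgoz bnru ycfeq yfm hct vglpc ihfra ygjq
Hunk 4: at line 2 remove [iqjo,nnggq,rhyx] add [pndy,vcsy,bwh] -> 14 lines: gqlfk zidt pndy vcsy bwh fwnyv acgoz bnru ycfeq yfm hct vglpc ihfra ygjq
Hunk 5: at line 7 remove [ycfeq] add [wwymk,zkxo] -> 15 lines: gqlfk zidt pndy vcsy bwh fwnyv acgoz bnru wwymk zkxo yfm hct vglpc ihfra ygjq
Hunk 6: at line 3 remove [vcsy] add [ecmz,xbom] -> 16 lines: gqlfk zidt pndy ecmz xbom bwh fwnyv acgoz bnru wwymk zkxo yfm hct vglpc ihfra ygjq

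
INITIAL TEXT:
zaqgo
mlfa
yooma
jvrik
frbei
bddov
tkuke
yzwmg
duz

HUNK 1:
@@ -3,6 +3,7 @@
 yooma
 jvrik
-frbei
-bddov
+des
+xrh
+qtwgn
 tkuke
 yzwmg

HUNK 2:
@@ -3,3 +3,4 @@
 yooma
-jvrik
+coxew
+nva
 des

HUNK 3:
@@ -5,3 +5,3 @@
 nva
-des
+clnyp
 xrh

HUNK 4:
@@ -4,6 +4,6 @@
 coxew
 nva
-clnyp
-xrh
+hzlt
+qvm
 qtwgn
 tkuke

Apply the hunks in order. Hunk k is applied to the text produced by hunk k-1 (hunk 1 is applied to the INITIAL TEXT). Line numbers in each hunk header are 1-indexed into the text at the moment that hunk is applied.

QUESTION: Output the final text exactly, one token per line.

Hunk 1: at line 3 remove [frbei,bddov] add [des,xrh,qtwgn] -> 10 lines: zaqgo mlfa yooma jvrik des xrh qtwgn tkuke yzwmg duz
Hunk 2: at line 3 remove [jvrik] add [coxew,nva] -> 11 lines: zaqgo mlfa yooma coxew nva des xrh qtwgn tkuke yzwmg duz
Hunk 3: at line 5 remove [des] add [clnyp] -> 11 lines: zaqgo mlfa yooma coxew nva clnyp xrh qtwgn tkuke yzwmg duz
Hunk 4: at line 4 remove [clnyp,xrh] add [hzlt,qvm] -> 11 lines: zaqgo mlfa yooma coxew nva hzlt qvm qtwgn tkuke yzwmg duz

Answer: zaqgo
mlfa
yooma
coxew
nva
hzlt
qvm
qtwgn
tkuke
yzwmg
duz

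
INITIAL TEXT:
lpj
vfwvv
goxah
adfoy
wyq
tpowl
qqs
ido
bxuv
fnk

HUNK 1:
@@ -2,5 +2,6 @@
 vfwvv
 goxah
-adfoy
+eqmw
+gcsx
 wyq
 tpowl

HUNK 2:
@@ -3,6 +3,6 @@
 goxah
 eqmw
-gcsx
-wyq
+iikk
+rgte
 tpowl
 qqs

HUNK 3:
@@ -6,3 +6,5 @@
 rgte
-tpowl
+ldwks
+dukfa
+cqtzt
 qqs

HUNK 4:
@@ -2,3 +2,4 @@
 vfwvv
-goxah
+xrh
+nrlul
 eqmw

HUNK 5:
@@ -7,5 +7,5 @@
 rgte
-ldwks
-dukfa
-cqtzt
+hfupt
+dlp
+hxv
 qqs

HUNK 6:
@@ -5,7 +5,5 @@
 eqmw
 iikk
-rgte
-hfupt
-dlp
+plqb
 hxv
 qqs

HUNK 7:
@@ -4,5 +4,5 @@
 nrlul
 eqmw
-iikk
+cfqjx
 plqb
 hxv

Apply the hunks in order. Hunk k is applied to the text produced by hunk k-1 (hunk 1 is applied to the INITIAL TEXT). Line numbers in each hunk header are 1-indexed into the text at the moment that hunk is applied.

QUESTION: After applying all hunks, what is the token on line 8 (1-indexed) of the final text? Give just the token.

Hunk 1: at line 2 remove [adfoy] add [eqmw,gcsx] -> 11 lines: lpj vfwvv goxah eqmw gcsx wyq tpowl qqs ido bxuv fnk
Hunk 2: at line 3 remove [gcsx,wyq] add [iikk,rgte] -> 11 lines: lpj vfwvv goxah eqmw iikk rgte tpowl qqs ido bxuv fnk
Hunk 3: at line 6 remove [tpowl] add [ldwks,dukfa,cqtzt] -> 13 lines: lpj vfwvv goxah eqmw iikk rgte ldwks dukfa cqtzt qqs ido bxuv fnk
Hunk 4: at line 2 remove [goxah] add [xrh,nrlul] -> 14 lines: lpj vfwvv xrh nrlul eqmw iikk rgte ldwks dukfa cqtzt qqs ido bxuv fnk
Hunk 5: at line 7 remove [ldwks,dukfa,cqtzt] add [hfupt,dlp,hxv] -> 14 lines: lpj vfwvv xrh nrlul eqmw iikk rgte hfupt dlp hxv qqs ido bxuv fnk
Hunk 6: at line 5 remove [rgte,hfupt,dlp] add [plqb] -> 12 lines: lpj vfwvv xrh nrlul eqmw iikk plqb hxv qqs ido bxuv fnk
Hunk 7: at line 4 remove [iikk] add [cfqjx] -> 12 lines: lpj vfwvv xrh nrlul eqmw cfqjx plqb hxv qqs ido bxuv fnk
Final line 8: hxv

Answer: hxv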